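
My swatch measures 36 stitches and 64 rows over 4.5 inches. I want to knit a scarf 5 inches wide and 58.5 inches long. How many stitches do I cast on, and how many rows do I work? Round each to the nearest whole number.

Cast on 40 stitches and work 832 rows.

Stitch gauge = 36/4.5 = 8 sts/in; 5 × 8 = 40.00 → 40 sts.
Row gauge = 64/4.5 = 14.222 rows/in; 58.5 × 14.222 = 832.00 → 832 rows.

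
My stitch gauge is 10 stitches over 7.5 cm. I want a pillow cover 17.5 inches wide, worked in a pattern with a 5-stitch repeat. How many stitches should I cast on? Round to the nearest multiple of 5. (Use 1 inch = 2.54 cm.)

CO 60 sts.

17.5 in = 17.5 × 2.54 = 44.45 cm.
10 / 7.5 = 1.333 sts/cm.
44.45 × 1.333 = 59.27 sts.
→ 60.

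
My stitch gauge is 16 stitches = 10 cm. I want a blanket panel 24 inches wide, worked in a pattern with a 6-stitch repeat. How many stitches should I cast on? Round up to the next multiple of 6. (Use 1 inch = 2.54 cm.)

24 in = 24 × 2.54 = 60.96 cm.
16 / 10 = 1.6 sts/cm.
60.96 × 1.6 = 97.54 sts.
→ 102.

Cast on 102 stitches.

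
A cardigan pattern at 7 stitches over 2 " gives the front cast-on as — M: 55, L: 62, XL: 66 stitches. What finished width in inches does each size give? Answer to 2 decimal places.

M 15.71 inches; L 17.71 inches; XL 18.86 inches.

7/2 = 3.5 sts per in.
M: 55 / 3.5 = 15.714 → 15.71 in.
L: 62 / 3.5 = 17.714 → 17.71 in.
XL: 66 / 3.5 = 18.857 → 18.86 in.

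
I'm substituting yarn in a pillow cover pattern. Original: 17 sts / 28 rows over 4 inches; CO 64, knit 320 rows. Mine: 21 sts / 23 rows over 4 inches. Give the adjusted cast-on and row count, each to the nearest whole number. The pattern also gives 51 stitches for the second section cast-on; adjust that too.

Stitches: 64 × 21/17 = 79.06 → 79.
Rows: 320 × 23/28 = 262.86 → 263.
second section cast-on: 51 × 21/17 = 63.00 → 63.

Cast on 79 stitches; work 263 rows; second section cast-on 63 stitches.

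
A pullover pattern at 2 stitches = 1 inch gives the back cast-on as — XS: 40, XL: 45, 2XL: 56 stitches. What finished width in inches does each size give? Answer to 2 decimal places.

2/1 = 2 sts per in.
XS: 40 / 2 = 20.000 → 20.00 in.
XL: 45 / 2 = 22.500 → 22.50 in.
2XL: 56 / 2 = 28.000 → 28.00 in.

XS 20.00 inches; XL 22.50 inches; 2XL 28.00 inches.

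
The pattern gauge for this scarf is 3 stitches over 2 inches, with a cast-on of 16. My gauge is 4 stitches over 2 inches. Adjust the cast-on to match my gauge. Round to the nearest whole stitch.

Cast on 21 stitches.

Scale factor = 4 / 3 = 1.333.
16 × 4 / 3 = 21.33 sts.
→ 21 sts.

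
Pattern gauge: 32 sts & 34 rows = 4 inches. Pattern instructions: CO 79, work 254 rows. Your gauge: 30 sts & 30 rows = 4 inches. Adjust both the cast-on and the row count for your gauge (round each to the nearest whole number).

Cast on 74 stitches; work 224 rows.

Stitches: 79 × 30/32 = 74.06 → 74.
Rows: 254 × 30/34 = 224.12 → 224.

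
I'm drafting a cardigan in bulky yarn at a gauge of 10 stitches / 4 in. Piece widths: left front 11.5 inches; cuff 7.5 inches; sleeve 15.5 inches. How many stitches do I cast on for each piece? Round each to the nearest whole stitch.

left front 29; cuff 19; sleeve 39.

Rate = 10/4 = 2.5 sts per in.
left front: 11.5 × 2.5 = 28.75 → 29.
cuff: 7.5 × 2.5 = 18.75 → 19.
sleeve: 15.5 × 2.5 = 38.75 → 39.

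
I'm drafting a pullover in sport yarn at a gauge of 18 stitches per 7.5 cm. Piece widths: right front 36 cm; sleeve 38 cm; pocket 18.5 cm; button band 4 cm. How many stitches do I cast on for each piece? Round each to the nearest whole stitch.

Rate = 18/7.5 = 2.4 sts per cm.
right front: 36 × 2.4 = 86.40 → 86.
sleeve: 38 × 2.4 = 91.20 → 91.
pocket: 18.5 × 2.4 = 44.40 → 44.
button band: 4 × 2.4 = 9.60 → 10.

right front 86; sleeve 91; pocket 44; button band 10.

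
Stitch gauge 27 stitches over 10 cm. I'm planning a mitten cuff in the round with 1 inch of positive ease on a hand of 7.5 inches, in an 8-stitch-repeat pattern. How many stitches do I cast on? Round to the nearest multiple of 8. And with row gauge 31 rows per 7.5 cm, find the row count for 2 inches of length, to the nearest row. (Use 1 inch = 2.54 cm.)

Finished = 7.5 + 1 = 8.5 inches.
8.5 inches × 2.54 = 21.59 cm.
27/10 = 2.7 sts per cm; 21.59 × 2.7 = 58.29 sts.
Nearest multiple of 8 → 56.
2 inches = 5.08 cm; × 4.133 = 21.00 → 21 rows.

Cast on 56 stitches; work 21 rows.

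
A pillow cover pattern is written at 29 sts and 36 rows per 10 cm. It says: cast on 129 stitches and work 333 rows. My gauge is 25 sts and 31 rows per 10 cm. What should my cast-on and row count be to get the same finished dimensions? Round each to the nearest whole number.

Stitches: 129 × 25/29 = 111.21 → 111.
Rows: 333 × 31/36 = 286.75 → 287.

Cast on 111 stitches; work 287 rows.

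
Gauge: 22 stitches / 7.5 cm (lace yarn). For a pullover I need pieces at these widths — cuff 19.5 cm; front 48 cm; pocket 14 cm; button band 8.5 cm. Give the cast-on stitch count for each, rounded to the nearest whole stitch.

cuff 57; front 141; pocket 41; button band 25.

Rate = 22/7.5 = 2.933 sts per cm.
cuff: 19.5 × 2.933 = 57.20 → 57.
front: 48 × 2.933 = 140.80 → 141.
pocket: 14 × 2.933 = 41.07 → 41.
button band: 8.5 × 2.933 = 24.93 → 25.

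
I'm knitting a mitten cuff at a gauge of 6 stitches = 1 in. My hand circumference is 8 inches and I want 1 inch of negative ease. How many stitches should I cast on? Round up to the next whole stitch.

CO 42 sts.

Finished = 8 − 1 = 7 in.
6 / 1 = 6 sts per inch.
7.00 × 6 = 42.00 sts.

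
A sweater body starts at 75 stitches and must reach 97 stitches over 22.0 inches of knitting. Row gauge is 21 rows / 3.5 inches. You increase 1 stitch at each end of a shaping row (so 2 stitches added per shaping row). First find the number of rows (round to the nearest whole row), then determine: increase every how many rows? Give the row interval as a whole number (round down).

Rows = 22.0 × 6 = 132.0 → 132 rows.
Stitches to add: 22 → 11 shaping rows (at 2 st each).
132 / 11 = 12.00 → every 12 rows.

Increase every 12th row.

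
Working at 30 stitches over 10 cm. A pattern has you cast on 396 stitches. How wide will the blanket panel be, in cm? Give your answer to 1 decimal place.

132.0 cm.

30 stitches / 10 cm = 3 stitches per cm.
396 / 3 = 132.00 cm.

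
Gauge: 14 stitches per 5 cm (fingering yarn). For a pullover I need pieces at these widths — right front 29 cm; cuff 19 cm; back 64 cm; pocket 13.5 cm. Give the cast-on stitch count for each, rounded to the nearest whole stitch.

right front 81; cuff 53; back 179; pocket 38.

Rate = 14/5 = 2.8 sts per cm.
right front: 29 × 2.8 = 81.20 → 81.
cuff: 19 × 2.8 = 53.20 → 53.
back: 64 × 2.8 = 179.20 → 179.
pocket: 13.5 × 2.8 = 37.80 → 38.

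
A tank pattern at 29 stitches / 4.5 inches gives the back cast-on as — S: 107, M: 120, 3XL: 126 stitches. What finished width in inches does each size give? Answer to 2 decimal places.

29/4.5 = 6.444 sts per in.
S: 107 / 6.444 = 16.603 → 16.60 in.
M: 120 / 6.444 = 18.621 → 18.62 in.
3XL: 126 / 6.444 = 19.552 → 19.55 in.

S 16.60 inches; M 18.62 inches; 3XL 19.55 inches.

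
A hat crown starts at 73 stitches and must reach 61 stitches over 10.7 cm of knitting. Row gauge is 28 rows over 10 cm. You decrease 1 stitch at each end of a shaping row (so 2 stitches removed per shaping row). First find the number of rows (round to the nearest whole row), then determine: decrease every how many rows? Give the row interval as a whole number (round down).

Rows = 10.7 × 2.8 = 30.0 → 30 rows.
Stitches to remove: 12 → 6 shaping rows (at 2 st each).
30 / 6 = 5.00 → every 5 rows.

Decrease every 5th row.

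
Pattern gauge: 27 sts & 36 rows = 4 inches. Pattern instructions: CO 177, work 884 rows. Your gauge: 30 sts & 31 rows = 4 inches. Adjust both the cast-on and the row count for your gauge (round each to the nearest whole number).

Cast on 197 stitches; work 761 rows.

Stitches: 177 × 30/27 = 196.67 → 197.
Rows: 884 × 31/36 = 761.22 → 761.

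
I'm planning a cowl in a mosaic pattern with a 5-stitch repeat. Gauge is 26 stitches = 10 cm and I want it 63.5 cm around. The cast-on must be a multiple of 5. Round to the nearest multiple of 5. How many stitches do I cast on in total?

165 stitches.

26 / 10 = 2.6 sts per cm.
63.5 × 2.6 = 165.10 sts.
Nearest multiple of 5: 165.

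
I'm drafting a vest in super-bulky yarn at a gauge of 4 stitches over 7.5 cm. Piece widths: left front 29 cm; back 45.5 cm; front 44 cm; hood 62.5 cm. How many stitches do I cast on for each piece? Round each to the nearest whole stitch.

Rate = 4/7.5 = 0.533 sts per cm.
left front: 29 × 0.533 = 15.47 → 15.
back: 45.5 × 0.533 = 24.27 → 24.
front: 44 × 0.533 = 23.47 → 23.
hood: 62.5 × 0.533 = 33.33 → 33.

left front 15; back 24; front 23; hood 33.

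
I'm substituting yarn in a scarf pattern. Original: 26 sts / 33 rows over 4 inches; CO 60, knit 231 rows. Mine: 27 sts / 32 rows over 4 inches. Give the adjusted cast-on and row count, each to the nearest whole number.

Stitches: 60 × 27/26 = 62.31 → 62.
Rows: 231 × 32/33 = 224.00 → 224.

Cast on 62 stitches; work 224 rows.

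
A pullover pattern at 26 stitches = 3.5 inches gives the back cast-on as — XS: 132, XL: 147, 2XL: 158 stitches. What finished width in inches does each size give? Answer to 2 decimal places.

26/3.5 = 7.429 sts per in.
XS: 132 / 7.429 = 17.769 → 17.77 in.
XL: 147 / 7.429 = 19.788 → 19.79 in.
2XL: 158 / 7.429 = 21.269 → 21.27 in.

XS 17.77 inches; XL 19.79 inches; 2XL 21.27 inches.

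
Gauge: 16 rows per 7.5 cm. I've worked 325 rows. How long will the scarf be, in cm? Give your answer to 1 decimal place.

16 rows / 7.5 cm = 2.133 rows per cm.
325 / 2.133 = 152.34 cm.

152.3 cm.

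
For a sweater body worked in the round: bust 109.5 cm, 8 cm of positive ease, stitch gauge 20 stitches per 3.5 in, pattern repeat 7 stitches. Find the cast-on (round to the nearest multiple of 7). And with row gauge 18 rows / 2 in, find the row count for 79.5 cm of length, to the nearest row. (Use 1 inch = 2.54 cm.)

Cast on 266 stitches; work 282 rows.

Finished = 109.5 + 8 = 117.5 cm.
117.5 cm × 1/2.54 = 46.26 inches.
20/3.5 = 5.714 sts per in; 46.26 × 5.714 = 264.34 sts.
Nearest multiple of 7 → 266.
79.5 cm = 31.30 inches; × 9 = 281.69 → 282 rows.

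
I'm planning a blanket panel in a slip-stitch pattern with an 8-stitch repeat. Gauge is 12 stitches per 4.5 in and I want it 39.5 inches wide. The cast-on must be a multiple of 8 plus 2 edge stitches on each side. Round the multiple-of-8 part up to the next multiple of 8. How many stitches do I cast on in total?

CO 108 sts.

12 / 4.5 = 2.667 sts per inch.
39.5 × 2.667 = 105.33 sts.
Less 4 edge sts → 101.33 for the repeat.
Next multiple of 8: 104.
Add back 4 edge sts → 108.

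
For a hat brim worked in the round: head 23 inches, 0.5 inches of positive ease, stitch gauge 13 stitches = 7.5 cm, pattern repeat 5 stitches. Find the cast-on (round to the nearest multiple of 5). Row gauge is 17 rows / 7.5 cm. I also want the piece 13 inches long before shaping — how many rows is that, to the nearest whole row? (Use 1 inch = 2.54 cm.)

Finished = 23 + 0.5 = 23.5 inches.
23.5 inches × 2.54 = 59.69 cm.
13/7.5 = 1.733 sts per cm; 59.69 × 1.733 = 103.46 sts.
Nearest multiple of 5 → 105.
13 inches = 33.02 cm; × 2.267 = 74.85 → 75 rows.

Cast on 105 stitches; work 75 rows.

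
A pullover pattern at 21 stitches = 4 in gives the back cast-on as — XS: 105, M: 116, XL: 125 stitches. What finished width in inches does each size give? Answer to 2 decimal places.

XS 20.00 inches; M 22.10 inches; XL 23.81 inches.

21/4 = 5.25 sts per in.
XS: 105 / 5.25 = 20.000 → 20.00 in.
M: 116 / 5.25 = 22.095 → 22.10 in.
XL: 125 / 5.25 = 23.810 → 23.81 in.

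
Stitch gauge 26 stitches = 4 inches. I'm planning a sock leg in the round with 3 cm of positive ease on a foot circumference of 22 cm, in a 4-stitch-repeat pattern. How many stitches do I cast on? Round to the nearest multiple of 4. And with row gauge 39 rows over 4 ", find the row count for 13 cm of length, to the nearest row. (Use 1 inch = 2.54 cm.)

Cast on 64 stitches; work 50 rows.

Finished = 22 + 3 = 25 cm.
25 cm × 1/2.54 = 9.84 inches.
26/4 = 6.5 sts per in; 9.84 × 6.5 = 63.98 sts.
Nearest multiple of 4 → 64.
13 cm = 5.12 inches; × 9.75 = 49.90 → 50 rows.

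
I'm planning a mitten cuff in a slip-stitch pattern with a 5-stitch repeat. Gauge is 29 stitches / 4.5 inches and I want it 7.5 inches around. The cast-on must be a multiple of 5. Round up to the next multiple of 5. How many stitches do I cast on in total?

CO 50 sts.

29 / 4.5 = 6.444 sts per inch.
7.5 × 6.444 = 48.33 sts.
Next multiple of 5: 50.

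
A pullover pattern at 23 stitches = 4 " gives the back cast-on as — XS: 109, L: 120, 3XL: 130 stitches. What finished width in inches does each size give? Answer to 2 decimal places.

23/4 = 5.75 sts per in.
XS: 109 / 5.75 = 18.957 → 18.96 in.
L: 120 / 5.75 = 20.870 → 20.87 in.
3XL: 130 / 5.75 = 22.609 → 22.61 in.

XS 18.96 inches; L 20.87 inches; 3XL 22.61 inches.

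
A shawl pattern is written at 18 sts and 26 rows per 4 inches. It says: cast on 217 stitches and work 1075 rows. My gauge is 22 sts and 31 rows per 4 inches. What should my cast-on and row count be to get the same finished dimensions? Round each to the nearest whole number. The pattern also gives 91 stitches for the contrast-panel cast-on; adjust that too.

Stitches: 217 × 22/18 = 265.22 → 265.
Rows: 1075 × 31/26 = 1281.73 → 1282.
contrast-panel cast-on: 91 × 22/18 = 111.22 → 111.

Cast on 265 stitches; work 1282 rows; contrast-panel cast-on 111 stitches.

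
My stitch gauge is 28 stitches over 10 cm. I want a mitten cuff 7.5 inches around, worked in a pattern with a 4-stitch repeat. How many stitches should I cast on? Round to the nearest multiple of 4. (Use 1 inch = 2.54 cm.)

CO 52 sts.

7.5 in = 7.5 × 2.54 = 19.05 cm.
28 / 10 = 2.8 sts/cm.
19.05 × 2.8 = 53.34 sts.
→ 52.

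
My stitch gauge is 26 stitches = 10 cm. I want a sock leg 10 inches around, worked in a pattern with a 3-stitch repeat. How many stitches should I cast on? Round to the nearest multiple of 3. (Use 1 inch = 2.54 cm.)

10 in = 10 × 2.54 = 25.40 cm.
26 / 10 = 2.6 sts/cm.
25.40 × 2.6 = 66.04 sts.
→ 66.

CO 66 sts.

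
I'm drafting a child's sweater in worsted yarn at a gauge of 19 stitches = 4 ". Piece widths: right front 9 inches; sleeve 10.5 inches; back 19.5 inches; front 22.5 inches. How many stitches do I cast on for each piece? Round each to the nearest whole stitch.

right front 43; sleeve 50; back 93; front 107.

Rate = 19/4 = 4.75 sts per in.
right front: 9 × 4.75 = 42.75 → 43.
sleeve: 10.5 × 4.75 = 49.88 → 50.
back: 19.5 × 4.75 = 92.62 → 93.
front: 22.5 × 4.75 = 106.88 → 107.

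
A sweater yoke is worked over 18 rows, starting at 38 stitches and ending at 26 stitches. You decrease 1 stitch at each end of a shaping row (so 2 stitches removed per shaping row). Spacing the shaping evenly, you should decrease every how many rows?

Decrease every 3rd row.

Stitches to remove: |26 − 38| = 12.
Shaping rows needed: 12 / 2 = 6.
18 rows / 6 = every 3 rows.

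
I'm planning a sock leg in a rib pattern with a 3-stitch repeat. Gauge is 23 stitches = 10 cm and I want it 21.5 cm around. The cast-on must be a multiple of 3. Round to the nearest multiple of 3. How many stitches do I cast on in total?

23 / 10 = 2.3 sts per cm.
21.5 × 2.3 = 49.45 sts.
Nearest multiple of 3: 48.

Cast on 48 stitches.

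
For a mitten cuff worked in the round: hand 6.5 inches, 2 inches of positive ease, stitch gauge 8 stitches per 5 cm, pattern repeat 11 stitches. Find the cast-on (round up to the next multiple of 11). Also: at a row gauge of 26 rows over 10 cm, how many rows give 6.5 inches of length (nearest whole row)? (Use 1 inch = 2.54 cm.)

Cast on 44 stitches; work 43 rows.

Finished = 6.5 + 2 = 8.5 inches.
8.5 inches × 2.54 = 21.59 cm.
8/5 = 1.6 sts per cm; 21.59 × 1.6 = 34.54 sts.
Next multiple of 11 → 44.
6.5 inches = 16.51 cm; × 2.6 = 42.93 → 43 rows.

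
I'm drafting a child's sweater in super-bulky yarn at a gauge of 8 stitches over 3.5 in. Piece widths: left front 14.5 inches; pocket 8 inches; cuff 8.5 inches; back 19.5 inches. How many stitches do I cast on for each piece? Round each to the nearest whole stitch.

Rate = 8/3.5 = 2.286 sts per in.
left front: 14.5 × 2.286 = 33.14 → 33.
pocket: 8 × 2.286 = 18.29 → 18.
cuff: 8.5 × 2.286 = 19.43 → 19.
back: 19.5 × 2.286 = 44.57 → 45.

left front 33; pocket 18; cuff 19; back 45.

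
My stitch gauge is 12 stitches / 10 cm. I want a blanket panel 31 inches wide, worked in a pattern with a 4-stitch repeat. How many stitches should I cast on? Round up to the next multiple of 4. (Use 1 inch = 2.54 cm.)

Cast on 96 stitches.

31 in = 31 × 2.54 = 78.74 cm.
12 / 10 = 1.2 sts/cm.
78.74 × 1.2 = 94.49 sts.
→ 96.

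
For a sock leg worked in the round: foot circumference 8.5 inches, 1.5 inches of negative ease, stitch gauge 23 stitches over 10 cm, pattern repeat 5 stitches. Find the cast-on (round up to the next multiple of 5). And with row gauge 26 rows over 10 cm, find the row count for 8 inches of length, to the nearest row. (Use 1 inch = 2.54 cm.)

Cast on 45 stitches; work 53 rows.

Finished = 8.5 − 1.5 = 7 inches.
7 inches × 2.54 = 17.78 cm.
23/10 = 2.3 sts per cm; 17.78 × 2.3 = 40.89 sts.
Next multiple of 5 → 45.
8 inches = 20.32 cm; × 2.6 = 52.83 → 53 rows.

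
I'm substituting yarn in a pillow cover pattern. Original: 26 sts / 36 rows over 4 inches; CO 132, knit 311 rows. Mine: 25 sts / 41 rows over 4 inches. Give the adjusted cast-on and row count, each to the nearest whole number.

Stitches: 132 × 25/26 = 126.92 → 127.
Rows: 311 × 41/36 = 354.19 → 354.

Cast on 127 stitches; work 354 rows.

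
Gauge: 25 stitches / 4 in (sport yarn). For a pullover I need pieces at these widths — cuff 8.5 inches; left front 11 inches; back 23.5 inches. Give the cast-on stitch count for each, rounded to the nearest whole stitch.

Rate = 25/4 = 6.25 sts per in.
cuff: 8.5 × 6.25 = 53.12 → 53.
left front: 11 × 6.25 = 68.75 → 69.
back: 23.5 × 6.25 = 146.88 → 147.

cuff 53; left front 69; back 147.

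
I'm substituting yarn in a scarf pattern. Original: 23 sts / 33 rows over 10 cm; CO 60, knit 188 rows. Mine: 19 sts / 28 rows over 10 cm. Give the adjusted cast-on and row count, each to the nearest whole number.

Stitches: 60 × 19/23 = 49.57 → 50.
Rows: 188 × 28/33 = 159.52 → 160.

Cast on 50 stitches; work 160 rows.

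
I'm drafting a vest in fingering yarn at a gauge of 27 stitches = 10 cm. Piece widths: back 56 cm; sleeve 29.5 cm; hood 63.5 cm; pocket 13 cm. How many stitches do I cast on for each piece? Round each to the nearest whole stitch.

back 151; sleeve 80; hood 171; pocket 35.

Rate = 27/10 = 2.7 sts per cm.
back: 56 × 2.7 = 151.20 → 151.
sleeve: 29.5 × 2.7 = 79.65 → 80.
hood: 63.5 × 2.7 = 171.45 → 171.
pocket: 13 × 2.7 = 35.10 → 35.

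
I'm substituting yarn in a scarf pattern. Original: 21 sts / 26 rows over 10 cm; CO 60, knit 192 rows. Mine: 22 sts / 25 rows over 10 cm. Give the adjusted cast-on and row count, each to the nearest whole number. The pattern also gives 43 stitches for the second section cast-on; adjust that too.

Cast on 63 stitches; work 185 rows; second section cast-on 45 stitches.

Stitches: 60 × 22/21 = 62.86 → 63.
Rows: 192 × 25/26 = 184.62 → 185.
second section cast-on: 43 × 22/21 = 45.05 → 45.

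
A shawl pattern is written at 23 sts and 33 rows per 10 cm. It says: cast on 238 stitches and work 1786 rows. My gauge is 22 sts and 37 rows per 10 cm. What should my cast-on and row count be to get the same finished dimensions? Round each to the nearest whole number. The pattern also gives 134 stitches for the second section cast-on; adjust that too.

Cast on 228 stitches; work 2002 rows; second section cast-on 128 stitches.

Stitches: 238 × 22/23 = 227.65 → 228.
Rows: 1786 × 37/33 = 2002.48 → 2002.
second section cast-on: 134 × 22/23 = 128.17 → 128.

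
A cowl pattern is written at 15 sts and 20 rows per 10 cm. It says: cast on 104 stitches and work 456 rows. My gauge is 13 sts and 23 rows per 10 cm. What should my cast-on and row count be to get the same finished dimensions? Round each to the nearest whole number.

Stitches: 104 × 13/15 = 90.13 → 90.
Rows: 456 × 23/20 = 524.40 → 524.

Cast on 90 stitches; work 524 rows.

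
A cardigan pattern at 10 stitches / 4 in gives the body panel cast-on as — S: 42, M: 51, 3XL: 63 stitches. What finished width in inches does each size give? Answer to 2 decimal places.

10/4 = 2.5 sts per in.
S: 42 / 2.5 = 16.800 → 16.80 in.
M: 51 / 2.5 = 20.400 → 20.40 in.
3XL: 63 / 2.5 = 25.200 → 25.20 in.

S 16.80 inches; M 20.40 inches; 3XL 25.20 inches.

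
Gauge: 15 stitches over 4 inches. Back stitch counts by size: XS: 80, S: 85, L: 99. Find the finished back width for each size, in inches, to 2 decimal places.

XS 21.33 inches; S 22.67 inches; L 26.40 inches.

15/4 = 3.75 sts per in.
XS: 80 / 3.75 = 21.333 → 21.33 in.
S: 85 / 3.75 = 22.667 → 22.67 in.
L: 99 / 3.75 = 26.400 → 26.40 in.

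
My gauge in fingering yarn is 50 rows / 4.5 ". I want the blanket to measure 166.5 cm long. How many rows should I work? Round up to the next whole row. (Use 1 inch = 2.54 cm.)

166.5 cm = 65.55 in.
50 rows / 4.5 in = 11.111 rows per inch.
65.55 × 11.111 = 728.35 rows.
Round up → 729.

Knit 729 rows.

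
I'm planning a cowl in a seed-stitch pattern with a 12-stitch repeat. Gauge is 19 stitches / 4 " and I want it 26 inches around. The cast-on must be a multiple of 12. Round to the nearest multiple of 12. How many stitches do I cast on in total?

19 / 4 = 4.75 sts per inch.
26 × 4.75 = 123.50 sts.
Nearest multiple of 12: 120.

Cast on 120 stitches.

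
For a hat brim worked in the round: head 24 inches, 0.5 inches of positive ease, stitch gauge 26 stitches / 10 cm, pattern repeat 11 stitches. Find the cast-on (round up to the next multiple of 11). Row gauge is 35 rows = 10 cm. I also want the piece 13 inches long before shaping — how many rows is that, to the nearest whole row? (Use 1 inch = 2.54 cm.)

Cast on 165 stitches; work 116 rows.

Finished = 24 + 0.5 = 24.5 inches.
24.5 inches × 2.54 = 62.23 cm.
26/10 = 2.6 sts per cm; 62.23 × 2.6 = 161.80 sts.
Next multiple of 11 → 165.
13 inches = 33.02 cm; × 3.5 = 115.57 → 116 rows.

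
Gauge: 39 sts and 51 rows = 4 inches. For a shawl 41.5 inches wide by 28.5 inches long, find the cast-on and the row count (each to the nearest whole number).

Stitch gauge = 39/4 = 9.75 sts/in; 41.5 × 9.75 = 404.62 → 405 sts.
Row gauge = 51/4 = 12.75 rows/in; 28.5 × 12.75 = 363.38 → 363 rows.

Cast on 405 stitches and work 363 rows.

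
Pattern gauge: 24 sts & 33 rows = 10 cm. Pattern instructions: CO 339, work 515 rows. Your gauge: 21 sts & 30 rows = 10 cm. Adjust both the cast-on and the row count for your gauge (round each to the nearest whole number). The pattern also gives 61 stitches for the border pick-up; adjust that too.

Cast on 297 stitches; work 468 rows; border pick-up 53 stitches.

Stitches: 339 × 21/24 = 296.62 → 297.
Rows: 515 × 30/33 = 468.18 → 468.
border pick-up: 61 × 21/24 = 53.38 → 53.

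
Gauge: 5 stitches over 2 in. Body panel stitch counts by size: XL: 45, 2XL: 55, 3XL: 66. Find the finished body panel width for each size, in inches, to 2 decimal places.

5/2 = 2.5 sts per in.
XL: 45 / 2.5 = 18.000 → 18.00 in.
2XL: 55 / 2.5 = 22.000 → 22.00 in.
3XL: 66 / 2.5 = 26.400 → 26.40 in.

XL 18.00 inches; 2XL 22.00 inches; 3XL 26.40 inches.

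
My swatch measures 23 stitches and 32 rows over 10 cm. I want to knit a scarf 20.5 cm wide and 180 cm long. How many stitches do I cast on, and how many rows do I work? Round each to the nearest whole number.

Stitch gauge = 23/10 = 2.3 sts/cm; 20.5 × 2.3 = 47.15 → 47 sts.
Row gauge = 32/10 = 3.2 rows/cm; 180 × 3.2 = 576.00 → 576 rows.

Cast on 47 stitches and work 576 rows.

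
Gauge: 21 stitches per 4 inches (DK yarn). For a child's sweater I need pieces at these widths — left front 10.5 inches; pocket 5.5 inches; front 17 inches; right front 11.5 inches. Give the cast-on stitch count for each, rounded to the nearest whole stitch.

left front 55; pocket 29; front 89; right front 60.

Rate = 21/4 = 5.25 sts per in.
left front: 10.5 × 5.25 = 55.12 → 55.
pocket: 5.5 × 5.25 = 28.88 → 29.
front: 17 × 5.25 = 89.25 → 89.
right front: 11.5 × 5.25 = 60.38 → 60.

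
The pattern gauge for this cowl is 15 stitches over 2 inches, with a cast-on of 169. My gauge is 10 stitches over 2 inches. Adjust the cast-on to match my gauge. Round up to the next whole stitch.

Scale factor = 10 / 15 = 0.667.
169 × 10 / 15 = 112.67 sts.
→ 113 sts.

CO 113 sts.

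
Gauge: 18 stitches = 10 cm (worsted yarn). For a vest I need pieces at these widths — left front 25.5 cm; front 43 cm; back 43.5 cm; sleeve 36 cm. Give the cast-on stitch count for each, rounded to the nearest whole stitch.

left front 46; front 77; back 78; sleeve 65.

Rate = 18/10 = 1.8 sts per cm.
left front: 25.5 × 1.8 = 45.90 → 46.
front: 43 × 1.8 = 77.40 → 77.
back: 43.5 × 1.8 = 78.30 → 78.
sleeve: 36 × 1.8 = 64.80 → 65.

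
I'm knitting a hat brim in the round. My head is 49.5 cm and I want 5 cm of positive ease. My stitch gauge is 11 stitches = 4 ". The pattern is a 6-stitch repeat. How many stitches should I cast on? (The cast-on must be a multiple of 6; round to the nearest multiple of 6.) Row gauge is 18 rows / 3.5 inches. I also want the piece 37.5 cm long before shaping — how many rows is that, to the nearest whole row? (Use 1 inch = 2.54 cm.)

Cast on 60 stitches; work 76 rows.

Finished = 49.5 + 5 = 54.5 cm.
54.5 cm × 1/2.54 = 21.46 inches.
11/4 = 2.75 sts per in; 21.46 × 2.75 = 59.01 sts.
Nearest multiple of 6 → 60.
37.5 cm = 14.76 inches; × 5.143 = 75.93 → 76 rows.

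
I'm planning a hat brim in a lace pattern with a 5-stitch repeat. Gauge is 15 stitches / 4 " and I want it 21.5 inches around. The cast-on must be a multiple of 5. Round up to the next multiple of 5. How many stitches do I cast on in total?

15 / 4 = 3.75 sts per inch.
21.5 × 3.75 = 80.62 sts.
Next multiple of 5: 85.

85 stitches.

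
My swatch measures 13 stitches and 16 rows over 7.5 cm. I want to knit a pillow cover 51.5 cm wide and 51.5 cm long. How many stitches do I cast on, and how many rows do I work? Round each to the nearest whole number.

Cast on 89 stitches and work 110 rows.

Stitch gauge = 13/7.5 = 1.733 sts/cm; 51.5 × 1.733 = 89.27 → 89 sts.
Row gauge = 16/7.5 = 2.133 rows/cm; 51.5 × 2.133 = 109.87 → 110 rows.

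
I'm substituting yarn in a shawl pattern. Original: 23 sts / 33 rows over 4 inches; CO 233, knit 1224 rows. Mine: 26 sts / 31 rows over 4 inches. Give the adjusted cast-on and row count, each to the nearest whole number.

Cast on 263 stitches; work 1150 rows.

Stitches: 233 × 26/23 = 263.39 → 263.
Rows: 1224 × 31/33 = 1149.82 → 1150.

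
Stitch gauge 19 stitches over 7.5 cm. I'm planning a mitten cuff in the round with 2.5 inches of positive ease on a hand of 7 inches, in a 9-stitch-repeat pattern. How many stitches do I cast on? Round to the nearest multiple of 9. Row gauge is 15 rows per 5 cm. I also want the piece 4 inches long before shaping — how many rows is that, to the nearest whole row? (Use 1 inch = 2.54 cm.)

Finished = 7 + 2.5 = 9.5 inches.
9.5 inches × 2.54 = 24.13 cm.
19/7.5 = 2.533 sts per cm; 24.13 × 2.533 = 61.13 sts.
Nearest multiple of 9 → 63.
4 inches = 10.16 cm; × 3 = 30.48 → 30 rows.

Cast on 63 stitches; work 30 rows.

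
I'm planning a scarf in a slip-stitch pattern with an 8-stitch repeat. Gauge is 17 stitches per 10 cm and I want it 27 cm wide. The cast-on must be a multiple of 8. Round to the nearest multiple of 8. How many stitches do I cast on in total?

17 / 10 = 1.7 sts per cm.
27 × 1.7 = 45.90 sts.
Nearest multiple of 8: 48.

CO 48 sts.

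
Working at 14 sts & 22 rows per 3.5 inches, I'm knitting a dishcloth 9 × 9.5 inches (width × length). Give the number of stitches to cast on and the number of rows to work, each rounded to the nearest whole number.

Stitch gauge = 14/3.5 = 4 sts/in; 9 × 4 = 36.00 → 36 sts.
Row gauge = 22/3.5 = 6.286 rows/in; 9.5 × 6.286 = 59.71 → 60 rows.

Cast on 36 stitches and work 60 rows.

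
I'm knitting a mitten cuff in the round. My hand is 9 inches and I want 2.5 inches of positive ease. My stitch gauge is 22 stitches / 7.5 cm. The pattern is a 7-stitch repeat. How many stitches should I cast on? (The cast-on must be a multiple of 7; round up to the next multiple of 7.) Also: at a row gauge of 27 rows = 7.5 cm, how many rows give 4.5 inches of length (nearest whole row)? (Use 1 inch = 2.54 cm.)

Finished = 9 + 2.5 = 11.5 inches.
11.5 inches × 2.54 = 29.21 cm.
22/7.5 = 2.933 sts per cm; 29.21 × 2.933 = 85.68 sts.
Next multiple of 7 → 91.
4.5 inches = 11.43 cm; × 3.6 = 41.15 → 41 rows.

Cast on 91 stitches; work 41 rows.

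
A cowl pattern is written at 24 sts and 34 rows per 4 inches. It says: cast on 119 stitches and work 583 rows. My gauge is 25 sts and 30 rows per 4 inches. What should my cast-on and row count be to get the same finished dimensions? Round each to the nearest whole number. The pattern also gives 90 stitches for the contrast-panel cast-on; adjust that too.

Cast on 124 stitches; work 514 rows; contrast-panel cast-on 94 stitches.

Stitches: 119 × 25/24 = 123.96 → 124.
Rows: 583 × 30/34 = 514.41 → 514.
contrast-panel cast-on: 90 × 25/24 = 93.75 → 94.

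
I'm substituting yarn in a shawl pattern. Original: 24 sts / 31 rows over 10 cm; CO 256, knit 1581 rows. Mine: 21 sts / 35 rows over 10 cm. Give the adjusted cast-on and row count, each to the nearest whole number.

Stitches: 256 × 21/24 = 224.00 → 224.
Rows: 1581 × 35/31 = 1785.00 → 1785.

Cast on 224 stitches; work 1785 rows.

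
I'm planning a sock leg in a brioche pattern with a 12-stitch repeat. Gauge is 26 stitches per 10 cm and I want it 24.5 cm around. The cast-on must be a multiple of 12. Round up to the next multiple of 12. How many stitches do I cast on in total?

26 / 10 = 2.6 sts per cm.
24.5 × 2.6 = 63.70 sts.
Next multiple of 12: 72.

CO 72 sts.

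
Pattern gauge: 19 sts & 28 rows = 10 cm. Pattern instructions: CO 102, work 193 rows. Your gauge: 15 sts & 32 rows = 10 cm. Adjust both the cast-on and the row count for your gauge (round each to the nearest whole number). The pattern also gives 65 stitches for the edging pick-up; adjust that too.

Cast on 81 stitches; work 221 rows; edging pick-up 51 stitches.

Stitches: 102 × 15/19 = 80.53 → 81.
Rows: 193 × 32/28 = 220.57 → 221.
edging pick-up: 65 × 15/19 = 51.32 → 51.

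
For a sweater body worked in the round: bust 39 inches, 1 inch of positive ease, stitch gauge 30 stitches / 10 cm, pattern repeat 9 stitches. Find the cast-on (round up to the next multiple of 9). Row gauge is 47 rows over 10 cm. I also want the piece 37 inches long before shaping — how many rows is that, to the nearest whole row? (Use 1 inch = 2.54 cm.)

Cast on 306 stitches; work 442 rows.

Finished = 39 + 1 = 40 inches.
40 inches × 2.54 = 101.60 cm.
30/10 = 3 sts per cm; 101.60 × 3 = 304.80 sts.
Next multiple of 9 → 306.
37 inches = 93.98 cm; × 4.7 = 441.71 → 442 rows.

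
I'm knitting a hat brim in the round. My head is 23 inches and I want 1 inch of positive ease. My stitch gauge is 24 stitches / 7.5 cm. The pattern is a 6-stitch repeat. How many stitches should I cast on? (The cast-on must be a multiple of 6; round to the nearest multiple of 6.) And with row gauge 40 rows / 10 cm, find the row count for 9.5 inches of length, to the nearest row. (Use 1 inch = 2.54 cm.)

Cast on 198 stitches; work 97 rows.

Finished = 23 + 1 = 24 inches.
24 inches × 2.54 = 60.96 cm.
24/7.5 = 3.2 sts per cm; 60.96 × 3.2 = 195.07 sts.
Nearest multiple of 6 → 198.
9.5 inches = 24.13 cm; × 4 = 96.52 → 97 rows.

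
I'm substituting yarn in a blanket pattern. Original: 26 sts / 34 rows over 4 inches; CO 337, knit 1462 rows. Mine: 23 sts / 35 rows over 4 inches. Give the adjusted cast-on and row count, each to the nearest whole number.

Cast on 298 stitches; work 1505 rows.

Stitches: 337 × 23/26 = 298.12 → 298.
Rows: 1462 × 35/34 = 1505.00 → 1505.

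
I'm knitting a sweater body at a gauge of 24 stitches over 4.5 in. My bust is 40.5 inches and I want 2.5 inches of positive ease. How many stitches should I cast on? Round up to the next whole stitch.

Cast on 230 stitches.

Finished = 40.5 + 2.5 = 43 in.
24 / 4.5 = 5.333 sts per inch.
43.00 × 5.333 = 229.33 sts.
→ 230 sts.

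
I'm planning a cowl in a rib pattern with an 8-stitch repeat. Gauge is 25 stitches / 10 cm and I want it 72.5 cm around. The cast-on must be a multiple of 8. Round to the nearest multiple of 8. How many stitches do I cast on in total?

25 / 10 = 2.5 sts per cm.
72.5 × 2.5 = 181.25 sts.
Nearest multiple of 8: 184.

184 stitches.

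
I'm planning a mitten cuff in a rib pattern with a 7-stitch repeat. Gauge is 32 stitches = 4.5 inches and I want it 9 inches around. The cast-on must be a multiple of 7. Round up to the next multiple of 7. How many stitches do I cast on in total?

32 / 4.5 = 7.111 sts per inch.
9 × 7.111 = 64.00 sts.
Next multiple of 7: 70.

Cast on 70 stitches.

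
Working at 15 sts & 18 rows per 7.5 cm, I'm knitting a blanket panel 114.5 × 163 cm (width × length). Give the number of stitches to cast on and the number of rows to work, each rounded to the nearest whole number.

Stitch gauge = 15/7.5 = 2 sts/cm; 114.5 × 2 = 229.00 → 229 sts.
Row gauge = 18/7.5 = 2.4 rows/cm; 163 × 2.4 = 391.20 → 391 rows.

Cast on 229 stitches and work 391 rows.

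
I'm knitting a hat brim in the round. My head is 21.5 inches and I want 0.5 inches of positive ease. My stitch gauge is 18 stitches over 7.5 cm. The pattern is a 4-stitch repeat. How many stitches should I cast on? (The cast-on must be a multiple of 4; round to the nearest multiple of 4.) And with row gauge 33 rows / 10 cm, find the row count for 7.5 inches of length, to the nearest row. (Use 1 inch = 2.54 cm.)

Finished = 21.5 + 0.5 = 22 inches.
22 inches × 2.54 = 55.88 cm.
18/7.5 = 2.4 sts per cm; 55.88 × 2.4 = 134.11 sts.
Nearest multiple of 4 → 136.
7.5 inches = 19.05 cm; × 3.3 = 62.87 → 63 rows.

Cast on 136 stitches; work 63 rows.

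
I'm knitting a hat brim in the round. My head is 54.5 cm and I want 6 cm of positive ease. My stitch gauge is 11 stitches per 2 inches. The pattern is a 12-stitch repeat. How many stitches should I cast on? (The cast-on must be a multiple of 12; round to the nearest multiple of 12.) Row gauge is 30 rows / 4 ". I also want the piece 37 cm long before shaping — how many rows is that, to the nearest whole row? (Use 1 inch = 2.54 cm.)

Finished = 54.5 + 6 = 60.5 cm.
60.5 cm × 1/2.54 = 23.82 inches.
11/2 = 5.5 sts per in; 23.82 × 5.5 = 131.00 sts.
Nearest multiple of 12 → 132.
37 cm = 14.57 inches; × 7.5 = 109.25 → 109 rows.

Cast on 132 stitches; work 109 rows.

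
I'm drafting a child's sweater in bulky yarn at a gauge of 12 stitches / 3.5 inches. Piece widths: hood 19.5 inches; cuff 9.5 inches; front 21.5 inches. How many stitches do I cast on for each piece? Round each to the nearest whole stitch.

hood 67; cuff 33; front 74.

Rate = 12/3.5 = 3.429 sts per in.
hood: 19.5 × 3.429 = 66.86 → 67.
cuff: 9.5 × 3.429 = 32.57 → 33.
front: 21.5 × 3.429 = 73.71 → 74.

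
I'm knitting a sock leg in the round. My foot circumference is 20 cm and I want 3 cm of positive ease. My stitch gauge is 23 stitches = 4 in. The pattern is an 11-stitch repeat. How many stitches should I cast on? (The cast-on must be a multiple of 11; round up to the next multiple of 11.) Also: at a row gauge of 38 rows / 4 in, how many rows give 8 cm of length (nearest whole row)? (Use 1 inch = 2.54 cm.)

Cast on 55 stitches; work 30 rows.

Finished = 20 + 3 = 23 cm.
23 cm × 1/2.54 = 9.06 inches.
23/4 = 5.75 sts per in; 9.06 × 5.75 = 52.07 sts.
Next multiple of 11 → 55.
8 cm = 3.15 inches; × 9.5 = 29.92 → 30 rows.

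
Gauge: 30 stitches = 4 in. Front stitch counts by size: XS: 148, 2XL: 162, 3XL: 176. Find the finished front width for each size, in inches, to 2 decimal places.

30/4 = 7.5 sts per in.
XS: 148 / 7.5 = 19.733 → 19.73 in.
2XL: 162 / 7.5 = 21.600 → 21.60 in.
3XL: 176 / 7.5 = 23.467 → 23.47 in.

XS 19.73 inches; 2XL 21.60 inches; 3XL 23.47 inches.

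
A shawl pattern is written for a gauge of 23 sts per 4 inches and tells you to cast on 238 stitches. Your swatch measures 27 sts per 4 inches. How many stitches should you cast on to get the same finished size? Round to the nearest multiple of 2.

CO 280 sts.

Scale factor = 27 / 23 = 1.174.
238 × 27 / 23 = 279.39 sts.
→ 280 sts.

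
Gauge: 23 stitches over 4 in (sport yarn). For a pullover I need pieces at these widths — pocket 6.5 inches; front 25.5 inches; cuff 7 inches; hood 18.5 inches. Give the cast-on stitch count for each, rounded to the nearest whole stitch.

pocket 37; front 147; cuff 40; hood 106.

Rate = 23/4 = 5.75 sts per in.
pocket: 6.5 × 5.75 = 37.38 → 37.
front: 25.5 × 5.75 = 146.62 → 147.
cuff: 7 × 5.75 = 40.25 → 40.
hood: 18.5 × 5.75 = 106.38 → 106.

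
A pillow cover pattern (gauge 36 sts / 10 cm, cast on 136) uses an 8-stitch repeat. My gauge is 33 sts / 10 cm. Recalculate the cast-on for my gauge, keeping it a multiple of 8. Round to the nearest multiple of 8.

136 × 33 / 36 = 124.67.
Nearest multiple of 8: 128.

128 stitches.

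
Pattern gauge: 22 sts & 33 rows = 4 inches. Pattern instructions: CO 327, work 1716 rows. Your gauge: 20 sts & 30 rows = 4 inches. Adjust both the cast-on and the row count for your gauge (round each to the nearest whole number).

Stitches: 327 × 20/22 = 297.27 → 297.
Rows: 1716 × 30/33 = 1560.00 → 1560.

Cast on 297 stitches; work 1560 rows.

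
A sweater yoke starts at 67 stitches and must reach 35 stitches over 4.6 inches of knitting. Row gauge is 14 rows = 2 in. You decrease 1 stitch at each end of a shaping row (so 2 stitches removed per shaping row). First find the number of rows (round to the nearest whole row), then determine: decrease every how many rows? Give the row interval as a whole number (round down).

Rows = 4.6 × 7 = 32.2 → 32 rows.
Stitches to remove: 32 → 16 shaping rows (at 2 st each).
32 / 16 = 2.00 → every 2 rows.

Decrease every 2nd row.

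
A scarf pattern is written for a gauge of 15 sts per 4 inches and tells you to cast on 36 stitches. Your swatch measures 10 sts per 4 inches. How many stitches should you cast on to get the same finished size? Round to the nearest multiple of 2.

24 stitches.

Scale factor = 10 / 15 = 0.667.
36 × 10 / 15 = 24.00 sts.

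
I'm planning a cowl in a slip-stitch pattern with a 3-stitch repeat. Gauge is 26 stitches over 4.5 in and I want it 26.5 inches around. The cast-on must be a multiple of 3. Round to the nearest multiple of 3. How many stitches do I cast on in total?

26 / 4.5 = 5.778 sts per inch.
26.5 × 5.778 = 153.11 sts.
Nearest multiple of 3: 153.

Cast on 153 stitches.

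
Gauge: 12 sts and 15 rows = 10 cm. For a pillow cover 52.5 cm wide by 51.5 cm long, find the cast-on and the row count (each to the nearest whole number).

Stitch gauge = 12/10 = 1.2 sts/cm; 52.5 × 1.2 = 63.00 → 63 sts.
Row gauge = 15/10 = 1.5 rows/cm; 51.5 × 1.5 = 77.25 → 77 rows.

Cast on 63 stitches and work 77 rows.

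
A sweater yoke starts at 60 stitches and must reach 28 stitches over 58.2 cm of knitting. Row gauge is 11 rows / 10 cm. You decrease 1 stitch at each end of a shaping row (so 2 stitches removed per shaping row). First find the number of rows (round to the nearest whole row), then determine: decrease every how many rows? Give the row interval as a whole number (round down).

Rows = 58.2 × 1.1 = 64.0 → 64 rows.
Stitches to remove: 32 → 16 shaping rows (at 2 st each).
64 / 16 = 4.00 → every 4 rows.

Decrease every 4th row.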